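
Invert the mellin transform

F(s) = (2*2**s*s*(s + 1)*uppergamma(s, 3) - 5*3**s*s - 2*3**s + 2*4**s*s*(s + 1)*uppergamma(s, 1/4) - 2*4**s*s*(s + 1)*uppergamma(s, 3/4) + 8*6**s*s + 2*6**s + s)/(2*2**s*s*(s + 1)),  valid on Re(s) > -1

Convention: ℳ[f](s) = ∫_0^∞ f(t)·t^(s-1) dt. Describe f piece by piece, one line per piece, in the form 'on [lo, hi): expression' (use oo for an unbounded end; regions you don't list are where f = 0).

on [0, 1/2): t
on [1/2, 3/2): exp(-t/2)
on [3/2, 3): t + 1
on [3, oo): exp(-t)

integrate the 4 segments split at 1/2, 3/2, 3, then add the results
[0, 1/2) adds the kernel integral of t
the [1/2, 3/2) slice contributes ∫ exp(-t/2)·t^(s-1) dt
piece [3/2, 3): integrate (t + 1) against the kernel
∫ over [3, ∞) of exp(-t)·t^(s-1) joins the sum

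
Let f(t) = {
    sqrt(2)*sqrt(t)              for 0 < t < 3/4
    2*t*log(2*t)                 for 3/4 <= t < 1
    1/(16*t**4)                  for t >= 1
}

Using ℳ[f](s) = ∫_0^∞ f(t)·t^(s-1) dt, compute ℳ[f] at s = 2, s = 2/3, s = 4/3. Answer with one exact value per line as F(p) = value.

F(2) = -9*log(3)/32 - 7/72 + 9*sqrt(6)/80 + 91*log(2)/96
F(2/3) = -9*6**(2/3)*log(3)/40 - 561/800 + 27*6**(2/3)/200 + 9*6**(2/3)*log(2)/40 + 6*log(2)/5 + 9*6**(1/6)/14
F(4/3) = -27*6**(1/3)*log(3)/112 - 2157/6272 + 81*6**(1/3)/784 + 27*6**(1/3)*log(2)/112 + 9*6**(5/6)/88 + 6*log(2)/7

reversing the common scale on t: sqrt(t) on [0, 3/2); t*log(t) on [3/2, 2); t**(-4) on [2, ∞)
treat the 3 regions marked off by 3/4, 1 separately and sum
between 0 and 3/4 the integrand is sqrt(2)*sqrt(t)·t^(s-1)
segment [3/4, 1) carries 2*t*log(2*t); integrate it
∫ over [1, ∞) of 1/(16*t**4)·t^(s-1) joins the sum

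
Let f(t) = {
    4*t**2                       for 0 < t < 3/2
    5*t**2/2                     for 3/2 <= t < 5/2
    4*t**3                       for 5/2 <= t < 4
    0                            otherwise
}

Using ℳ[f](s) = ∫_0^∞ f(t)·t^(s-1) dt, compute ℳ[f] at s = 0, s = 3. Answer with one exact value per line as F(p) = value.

F(0) = 74
F(3) = 209521/80

treat the 3 regions marked off by 3/2, 5/2 separately and sum
for t in [0, 3/2): the term is ∫ 4*t**2·t^(s-1)
between 3/2 and 5/2 the integrand is 5*t**2/2·t^(s-1)
∫ 4*t**3·t^(s-1) over [5/2, 4)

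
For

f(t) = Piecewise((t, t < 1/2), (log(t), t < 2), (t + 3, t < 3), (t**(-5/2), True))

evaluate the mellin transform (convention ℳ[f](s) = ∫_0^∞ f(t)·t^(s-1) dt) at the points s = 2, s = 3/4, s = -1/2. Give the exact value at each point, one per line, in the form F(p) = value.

F(2) = 2*sqrt(3)/3 + 17*log(2)/8 + 207/16
F(3/4) = 2**(1/4)*(-436*sqrt(2) + 2*2**(3/4)*3**(1/4) + 65 + log(2**(42 + 84*sqrt(2))) + 180*6**(3/4))/63
F(-1/2) = sqrt(2)*(-486*log(2) + sqrt(2) + 648)/162

f breaks at 1/2, 2, 3 into 4 integrals to sum
segment [0, 1/2) carries t; integrate it
on [1/2, 2): add ∫ log(t)·t^(s-1) dt
over [2, 3), the kernel integral of (t + 3) enters the sum
on [3, ∞): add ∫ t**(-5/2)·t^(s-1) dt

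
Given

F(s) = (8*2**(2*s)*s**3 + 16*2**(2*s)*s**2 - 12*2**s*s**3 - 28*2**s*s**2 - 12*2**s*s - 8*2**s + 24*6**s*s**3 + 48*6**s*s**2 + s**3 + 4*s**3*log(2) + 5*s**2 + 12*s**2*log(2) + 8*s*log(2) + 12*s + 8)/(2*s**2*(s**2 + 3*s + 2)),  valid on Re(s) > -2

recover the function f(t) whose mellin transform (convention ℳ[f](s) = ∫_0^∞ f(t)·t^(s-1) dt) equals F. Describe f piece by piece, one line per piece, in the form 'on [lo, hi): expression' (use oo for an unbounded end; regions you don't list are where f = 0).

on [0, 1): t**2/2
on [1, 2): 2*log(t/2)
on [2, 4): 3*t
on [4, 6): 2*t

peel off the shared t-power: t/2 on [0, 1); 2*log(t/2)/t on [1, 2); 3 on [2, 4); …
remove the common scale on t first: t on [0, 1/2); log(t)/t on [1/2, 1); 3 on [1, 2); …
along the cuts 1, 2, 4, ℳ[f](s) splits into 4 integrals
between 0 and 1 the integrand is t**2/2·t^(s-1)
for t in [1, 2): the term is ∫ 2*log(t/2)·t^(s-1)
over [2, 4), the kernel integral of 3*t enters the sum
piece [4, 6): integrate 2*t against the kernel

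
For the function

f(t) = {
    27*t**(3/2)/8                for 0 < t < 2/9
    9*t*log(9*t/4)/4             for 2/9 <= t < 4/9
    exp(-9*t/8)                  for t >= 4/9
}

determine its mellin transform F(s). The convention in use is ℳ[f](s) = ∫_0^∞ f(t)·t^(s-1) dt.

invert the common scale on t to get 3*sqrt(6)*t**(3/2)/4 on [0, 1/3); 3*t*log(3*t/2)/2 on [1/3, 2/3); exp(-3*t/4) on [2/3, ∞)
back out the common scale on t: t**(3/2) on [0, 1/2); t*log(t) on [1/2, 1); exp(-t/2) on [1, ∞)
summing 3 kernel integrals split by 2/9, 4/9 yields ℳ[f](s)
[0, 2/9) adds the kernel integral of 27*t**(3/2)/8
on [2/9, 4/9): add ∫ 9*t*log(9*t/4)/4·t^(s-1) dt
for t in [4/9, ∞): the term is ∫ exp(-9*t/8)·t^(s-1)

(2*2**(2*s)*(2*s + 3)*(s**2 + 2*s + 1)*uppergamma(s, 1/2) - 2*2**s*(2*s + 3) + s*(2*s + 3)*log(2) + 2*s + (2*s + 3)*log(2) + sqrt(2)*(s**2 + 2*s + 1) + 3)/(2*(9/2)**s*(2*s + 3)*(s**2 + 2*s + 1))
  Re(s) > -3/2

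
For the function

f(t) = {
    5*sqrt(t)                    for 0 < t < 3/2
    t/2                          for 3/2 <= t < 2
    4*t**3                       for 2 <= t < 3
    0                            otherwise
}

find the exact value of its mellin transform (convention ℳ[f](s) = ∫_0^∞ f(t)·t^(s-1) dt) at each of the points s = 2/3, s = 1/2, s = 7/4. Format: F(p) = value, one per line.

F(2/3) = -447*2**(2/3)/55 - 9*2**(1/3)*3**(2/3)/40 + 45*2**(5/6)*3**(1/6)/14 + 324*3**(2/3)/11
F(1/2) = -178*sqrt(2)/21 - sqrt(6)/4 + 15/2 + 216*sqrt(3)/7
F(7/4) = -2664*2**(3/4)/209 - 9*2**(1/4)*3**(3/4)/44 + 5*2**(3/4)*3**(1/4)/2 + 1296*3**(3/4)/19

treat the 3 regions marked off by 3/2, 2 separately and sum
on [0, 3/2) integrate f = 5*sqrt(t) against the kernel
[3/2, 2) adds the kernel integral of t/2
segment 2 to 3 holds 4*t**3; add its integral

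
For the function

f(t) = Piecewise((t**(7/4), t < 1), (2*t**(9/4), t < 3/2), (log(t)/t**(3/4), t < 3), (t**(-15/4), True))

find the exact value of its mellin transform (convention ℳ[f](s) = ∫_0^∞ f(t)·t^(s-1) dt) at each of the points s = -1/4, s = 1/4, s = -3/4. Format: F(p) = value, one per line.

F(-1/4) = log(6**(1/3)/2) + 365/162
F(1/4) = -754*sqrt(3)/567 - 2*sqrt(3)*log(3)/3 - 2*sqrt(6)*log(2)/3 - 3/10 + 2*sqrt(6)*log(3)/3 + 67*sqrt(6)/30
F(-3/4) = -1/3 - 4*sqrt(6)*log(2)/27 - 2*sqrt(3)*log(3)/27 - 106*sqrt(3)/2187 + 4*sqrt(6)*log(3)/27 + 89*sqrt(6)/81

back out the power substitution: t**(7/2) on [0, 1); 2*t**(9/2) on [1, sqrt(6)/2); log(t**2)/t**(3/2) on [sqrt(6)/2, sqrt(3)); …
remove the shared t-power first: t**3 on [0, 1); 2*t**4 on [1, sqrt(6)/2); log(t**2)/t**2 on [sqrt(6)/2, sqrt(3)); …
strip the power substitution: t**(3/2) on [0, 1); 2*t**2 on [1, 3/2); log(t)/t on [3/2, 3); …
split f at 1, 3/2, 3: ℳ[f](s) collects 4 kernel integrals
on [0, 1): add ∫ t**(7/4)·t^(s-1) dt
∫ over [1, 3/2) of 2*t**(9/4)·t^(s-1) joins the sum
for t in [3/2, 3): the term is ∫ log(t)/t**(3/4)·t^(s-1)
for t in [3, ∞): the term is ∫ t**(-15/4)·t^(s-1)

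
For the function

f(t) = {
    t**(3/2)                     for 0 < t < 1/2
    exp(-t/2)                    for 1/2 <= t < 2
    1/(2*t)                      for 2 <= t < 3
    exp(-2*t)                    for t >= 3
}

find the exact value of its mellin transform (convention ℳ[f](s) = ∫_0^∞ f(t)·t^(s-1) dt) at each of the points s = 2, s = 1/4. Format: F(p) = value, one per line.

summing 4 kernel integrals split by 1/2, 2, 3 yields ℳ[f](s)
between 0 and 1/2 the integrand is t**(3/2)·t^(s-1)
[1/2, 2) adds the kernel integral of exp(-t/2)
∫ 1/(2*t)·t^(s-1) over [2, 3)
the [3, ∞) slice contributes ∫ exp(-2*t)·t^(s-1) dt

F(2) = -8*exp(-1) + 7*exp(-6)/4 + sqrt(2)/56 + 1/2 + 5*exp(-1/4)
F(1/4) = -2**(1/4)*uppergamma(1/4, 1) - 2*3**(1/4)/9 + 2**(3/4)*uppergamma(1/4, 6)/2 + 10*2**(1/4)/21 + 2**(1/4)*uppergamma(1/4, 1/4)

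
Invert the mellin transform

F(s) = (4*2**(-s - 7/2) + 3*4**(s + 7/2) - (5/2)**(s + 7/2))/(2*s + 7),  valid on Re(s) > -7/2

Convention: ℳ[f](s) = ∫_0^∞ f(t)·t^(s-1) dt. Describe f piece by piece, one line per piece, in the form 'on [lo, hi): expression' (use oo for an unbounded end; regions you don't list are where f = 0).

on [0, 1/2): 3*t**(7/2)
on [1/2, 5/2): t**(7/2)
on [5/2, 4): 3*t**(7/2)/2

split f at 1/2, 5/2: ℳ[f](s) collects 3 kernel integrals
between 0 and 1/2 the integrand is 3*t**(7/2)·t^(s-1)
segment 1/2 to 5/2 holds t**(7/2); add its integral
on [5/2, 4) integrate f = 3*t**(7/2)/2 against the kernel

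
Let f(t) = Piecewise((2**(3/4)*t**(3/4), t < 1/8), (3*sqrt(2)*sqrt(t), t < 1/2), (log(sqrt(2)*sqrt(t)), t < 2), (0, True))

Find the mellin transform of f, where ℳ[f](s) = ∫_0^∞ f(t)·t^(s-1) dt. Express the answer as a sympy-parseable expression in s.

reversing the common scale on t: t**(3/4) on [0, 1/4); 3*sqrt(t) on [1/4, 1); log(sqrt(t)) on [1, 4)
strip the power substitution: t**(3/2) on [0, 1/2); 3*t on [1/2, 1); log(t) on [1, 2)
f breaks at 1/8, 1/2 into 3 integrals to sum
segment [0, 1/8) carries 2**(3/4)*t**(3/4); integrate it
piece [1/8, 1/2): integrate 3*sqrt(2)*sqrt(t) against the kernel
[1/2, 2) adds the kernel integral of log(sqrt(2)*sqrt(t))

2**(-3*s - 1)*(16**s*s*(2*s + 1)*(4*s + 3)*log(4) - 16**s*(2*s + 1)*(4*s + 3) + 2**(2*s + 2)*s**2*(12*s + 9) + 4**s*(2*s + 1)*(4*s + 3) + s**2*(-24*s - 18) + sqrt(2)*s**2*(4*s + 2))/(s**2*(2*s + 1)*(4*s + 3))
  Re(s) > -3/4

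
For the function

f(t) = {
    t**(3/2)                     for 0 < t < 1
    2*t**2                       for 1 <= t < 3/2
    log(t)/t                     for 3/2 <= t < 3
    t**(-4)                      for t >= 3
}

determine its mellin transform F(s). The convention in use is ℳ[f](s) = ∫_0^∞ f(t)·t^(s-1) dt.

f breaks at 1, 3/2, 3 into 4 integrals to sum
on [0, 1): add ∫ t**(3/2)·t^(s-1) dt
segment [1, 3/2) carries 2*t**2; integrate it
segment [3/2, 3) carries log(t)/t; integrate it
on [3, ∞) integrate f = t**(-4) against the kernel

(324*2**s*(s - 4)*(s + 2)*(s**2 - 2*s + 1) - 324*2**s*(s - 4)*(2*s + 3)*(s**2 - 2*s + 1) - 108*3**s*s*(s - 4)*(s + 2)*(2*s + 3)*log(3) + 108*3**s*s*(s - 4)*(s + 2)*(2*s + 3)*log(2) - 108*3**s*(s - 4)*(s + 2)*(2*s + 3)*log(2) + 108*3**s*(s - 4)*(s + 2)*(2*s + 3) + 108*3**s*(s - 4)*(s + 2)*(2*s + 3)*log(3) + 729*3**s*(s - 4)*(2*s + 3)*(s**2 - 2*s + 1) + 54*6**s*s*(s - 4)*(s + 2)*(2*s + 3)*log(3) - 54*6**s*(s - 4)*(s + 2)*(2*s + 3)*log(3) - 54*6**s*(s - 4)*(s + 2)*(2*s + 3) - 2*6**s*(s + 2)*(2*s + 3)*(s**2 - 2*s + 1))/(162*2**s*(s - 4)*(s + 2)*(2*s + 3)*(s**2 - 2*s + 1))
  -3/2 < Re(s) < 4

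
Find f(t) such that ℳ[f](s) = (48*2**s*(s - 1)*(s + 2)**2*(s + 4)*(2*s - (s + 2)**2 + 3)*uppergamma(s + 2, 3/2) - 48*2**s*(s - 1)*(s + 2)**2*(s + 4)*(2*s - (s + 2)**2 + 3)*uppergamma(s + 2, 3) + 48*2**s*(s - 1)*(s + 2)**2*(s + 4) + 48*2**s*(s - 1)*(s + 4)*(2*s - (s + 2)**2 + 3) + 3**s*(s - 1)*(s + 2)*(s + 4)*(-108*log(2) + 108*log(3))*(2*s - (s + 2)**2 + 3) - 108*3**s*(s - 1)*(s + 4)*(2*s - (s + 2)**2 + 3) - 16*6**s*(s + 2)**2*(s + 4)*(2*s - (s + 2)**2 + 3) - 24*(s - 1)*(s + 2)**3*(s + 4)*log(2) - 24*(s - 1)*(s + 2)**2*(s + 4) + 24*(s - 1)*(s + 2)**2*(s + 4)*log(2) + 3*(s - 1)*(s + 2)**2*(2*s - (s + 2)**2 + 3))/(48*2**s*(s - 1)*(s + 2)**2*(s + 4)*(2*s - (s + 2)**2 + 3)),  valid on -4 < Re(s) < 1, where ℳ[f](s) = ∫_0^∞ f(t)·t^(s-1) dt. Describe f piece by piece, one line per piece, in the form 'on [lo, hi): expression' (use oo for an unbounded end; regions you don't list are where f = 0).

on [0, 1/2): t**4
on [1/2, 1): t*log(t)
on [1, 3/2): t**2*log(t)
on [3/2, 3): t**2*exp(-t)
on [3, oo): 1/t

invert the shared t-power to get t**3 on [0, 1/2); log(t) on [1/2, 1); t*log(t) on [1, 3/2); …
back out the shared t-power: t**2 on [0, 1/2); log(t)/t on [1/2, 1); log(t) on [1, 3/2); …
linearity at 1/2, 1, 3/2, 3 turns ℳ[f](s) into 5 summed integrals
between 0 and 1/2 the integrand is t**4·t^(s-1)
piece [1/2, 1): integrate t*log(t) against the kernel
segment [1, 3/2) carries t**2*log(t); integrate it
segment 3/2 to 3 holds t**2*exp(-t); add its integral
on [3, ∞) integrate f = 1/t against the kernel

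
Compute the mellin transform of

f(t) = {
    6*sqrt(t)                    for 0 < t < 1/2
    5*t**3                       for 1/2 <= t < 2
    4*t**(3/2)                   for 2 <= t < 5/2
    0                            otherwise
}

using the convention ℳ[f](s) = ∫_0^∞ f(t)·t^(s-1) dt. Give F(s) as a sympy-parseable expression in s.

(2**(9/2 - s)*5**(s + 3/2)*(s + 3)*(2*s + 1) + 3*2**(9/2 - s)*(s + 3)*(2*s + 3) + 5*2**(s + 6)*(2*s + 1)*(2*s + 3) - 2**(s + 15/2)*(s + 3)*(2*s + 1) - 5*(2*s + 1)*(2*s + 3)/2**s)/(8*(s + 3)*(2*s + 1)*(2*s + 3))
  Re(s) > -1/2

the 3 pieces separated at 1/2, 2 each add one integral
the [0, 1/2) slice contributes ∫ 6*sqrt(t)·t^(s-1) dt
between 1/2 and 2 the integrand is 5*t**3·t^(s-1)
between 2 and 5/2 the integrand is 4*t**(3/2)·t^(s-1)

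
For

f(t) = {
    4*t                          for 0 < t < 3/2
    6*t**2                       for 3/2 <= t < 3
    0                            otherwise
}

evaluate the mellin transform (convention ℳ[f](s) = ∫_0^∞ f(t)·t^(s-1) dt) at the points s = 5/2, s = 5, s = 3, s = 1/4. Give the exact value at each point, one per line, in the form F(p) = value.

F(5/2) = -81*sqrt(6)/56 + 108*sqrt(3)
F(5) = 836649/448
F(3) = 5751/20
F(1/4) = 3*3**(1/4)*(40 - 2**(3/4))/5

integrate the 2 segments split at 3/2, then add the results
the [0, 3/2) slice contributes ∫ 4*t·t^(s-1) dt
[3/2, 3) adds the kernel integral of 6*t**2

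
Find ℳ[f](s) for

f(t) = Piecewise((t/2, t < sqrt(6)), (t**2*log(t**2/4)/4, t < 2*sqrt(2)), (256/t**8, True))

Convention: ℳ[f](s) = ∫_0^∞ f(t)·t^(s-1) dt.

2**(s/2)*(32*2**s*s*(s - 8)*(s + 1)*log(2) - 64*2**s*(s - 8)*(s + 1) + 64*2**s*(s - 8)*(s + 1)*log(2) - 2**s*(s + 1)*(s**2 + 4*s + 4) + 3**(s/2)*s*(s - 8)*(s + 1)*(-24*log(3) + 24*log(2)) + 3**(s/2)*(s - 8)*(s + 1)*(-48*log(3) + 48*log(2)) + 48*3**(s/2)*(s - 8)*(s + 1) + 8*3**(s/2)*sqrt(6)*(s - 8)*(s**2 + 4*s + 4))/(16*(s - 8)*(s + 1)*(s**2 + 4*s + 4))
  -1 < Re(s) < 8

reversing the common scale on t: t on [0, sqrt(6)/2); t**2*log(t**2) on [sqrt(6)/2, sqrt(2)); t**(-8) on [sqrt(2), ∞)
remove the power substitution first: sqrt(t) on [0, 3/2); t*log(t) on [3/2, 2); t**(-4) on [2, ∞)
summing 3 kernel integrals split by sqrt(6), 2*sqrt(2) yields ℳ[f](s)
segment 0 to sqrt(6) holds t/2; add its integral
segment sqrt(6) to 2*sqrt(2) holds t**2*log(t**2/4)/4; add its integral
[2*sqrt(2), ∞) adds the kernel integral of 256/t**8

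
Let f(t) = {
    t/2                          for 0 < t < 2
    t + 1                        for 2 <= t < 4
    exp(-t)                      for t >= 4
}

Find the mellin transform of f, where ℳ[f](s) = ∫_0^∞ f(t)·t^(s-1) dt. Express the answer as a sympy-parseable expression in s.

2**s*(2**s*s*(s + 1)*uppergamma(s, 4) - 2*4**s*s - 4**s + 5*8**s*s + 8**s)/(4**s*s*(s + 1))
  Re(s) > -1

invert the common scale on t to get t on [0, 1); 2*t + 1 on [1, 2); exp(-2*t) on [2, ∞)
integrate the 3 segments split at 2, 4, then add the results
[0, 2) adds the kernel integral of t/2
∫ over [2, 4) of (t + 1)·t^(s-1) joins the sum
segment 4 to ∞ holds exp(-t); add its integral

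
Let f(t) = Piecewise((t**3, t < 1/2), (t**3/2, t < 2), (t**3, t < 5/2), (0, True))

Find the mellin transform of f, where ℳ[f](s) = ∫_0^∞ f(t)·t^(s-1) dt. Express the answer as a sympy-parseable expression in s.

(-64*2**(2*s) + 250*5**s + 1)/(16*2**s*(s + 3))
  Re(s) > -3

slice at 1/2, 2, transform all 3 pieces, and sum them
segment 0 to 1/2 holds t**3; add its integral
on [1/2, 2): add ∫ t**3/2·t^(s-1) dt
segment [2, 5/2) carries t**3; integrate it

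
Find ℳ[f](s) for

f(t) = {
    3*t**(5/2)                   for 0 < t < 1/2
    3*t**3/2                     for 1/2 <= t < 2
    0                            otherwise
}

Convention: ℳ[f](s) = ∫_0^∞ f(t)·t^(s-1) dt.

treat the 2 regions marked off by 1/2 separately and sum
on [0, 1/2): add ∫ 3*t**(5/2)·t^(s-1) dt
between 1/2 and 2 the integrand is 3*t**3/2·t^(s-1)

3*(64*2**s*(2*s + 5) + 4*2**(1/2 - s)*(s + 3) - (2*s + 5)/2**s)/(16*(s + 3)*(2*s + 5))
  Re(s) > -5/2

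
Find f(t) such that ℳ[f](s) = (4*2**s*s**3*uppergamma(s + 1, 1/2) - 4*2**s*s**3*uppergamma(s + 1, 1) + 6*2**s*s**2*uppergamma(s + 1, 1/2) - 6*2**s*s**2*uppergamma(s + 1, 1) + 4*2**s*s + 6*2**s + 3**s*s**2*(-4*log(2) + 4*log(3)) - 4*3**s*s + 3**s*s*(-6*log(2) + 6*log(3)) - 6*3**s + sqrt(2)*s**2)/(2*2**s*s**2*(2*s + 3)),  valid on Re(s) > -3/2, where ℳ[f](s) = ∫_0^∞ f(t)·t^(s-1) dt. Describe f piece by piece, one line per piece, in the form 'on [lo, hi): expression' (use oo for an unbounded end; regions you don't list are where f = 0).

on [0, 1/2): t**(3/2)
on [1/2, 1): t*exp(-t)
on [1, 3/2): log(t)

the shared t-power comes off first: sqrt(t) on [0, 1/2); exp(-t) on [1/2, 1); log(t)/t on [1, 3/2)
split f at 1/2, 1: ℳ[f](s) collects 3 kernel integrals
on [0, 1/2): add ∫ t**(3/2)·t^(s-1) dt
on [1/2, 1) integrate f = t*exp(-t) against the kernel
∫ over [1, 3/2) of log(t)·t^(s-1) joins the sum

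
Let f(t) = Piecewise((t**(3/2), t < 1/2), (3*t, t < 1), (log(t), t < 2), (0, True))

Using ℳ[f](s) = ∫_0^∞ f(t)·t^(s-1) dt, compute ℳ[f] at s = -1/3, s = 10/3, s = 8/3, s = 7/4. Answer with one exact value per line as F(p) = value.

integrate the 3 segments split at 1/2, 1, then add the results
the [0, 1/2) slice contributes ∫ t**(3/2)·t^(s-1) dt
for t in [1/2, 1): the term is ∫ 3*t·t^(s-1)
over [1, 2), the kernel integral of log(t) enters the sum

F(-1/3) = -9*2**(2/3)/2 - 9*2**(1/3)/4 - 3*2**(2/3)*log(2)/2 + 3*2**(5/6)/14 + 27/2
F(10/3) = -18*2**(1/3)/25 - 9*2**(2/3)/416 + 3*2**(1/6)/464 + 1017/1300 + 12*2**(1/3)*log(2)/5
F(8/3) = -9*2**(2/3)/16 - 9*2**(1/3)/176 + 3*2**(5/6)/400 + 675/704 + 3*2**(2/3)*log(2)/2
F(7/4) = -1615*2**(3/4)/2548 - 3*2**(1/4)/22 + 8*2**(3/4)*log(2)/7 + 764/539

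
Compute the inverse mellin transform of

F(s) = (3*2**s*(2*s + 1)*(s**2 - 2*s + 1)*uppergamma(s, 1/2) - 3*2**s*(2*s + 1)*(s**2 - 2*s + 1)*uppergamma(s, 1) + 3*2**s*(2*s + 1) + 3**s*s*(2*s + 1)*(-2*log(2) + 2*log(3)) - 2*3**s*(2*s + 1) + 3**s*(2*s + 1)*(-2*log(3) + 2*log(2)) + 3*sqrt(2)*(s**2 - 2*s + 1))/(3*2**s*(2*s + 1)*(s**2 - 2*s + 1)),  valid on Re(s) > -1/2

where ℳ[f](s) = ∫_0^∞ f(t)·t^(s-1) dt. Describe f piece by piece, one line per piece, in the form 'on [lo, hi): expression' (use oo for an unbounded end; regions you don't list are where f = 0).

breakpoints 1/2, 1: one integral from each of the 3 segments
between 0 and 1/2 the integrand is sqrt(t)·t^(s-1)
on [1/2, 1) integrate f = exp(-t) against the kernel
[1, 3/2) adds the kernel integral of log(t)/t

on [0, 1/2): sqrt(t)
on [1/2, 1): exp(-t)
on [1, 3/2): log(t)/t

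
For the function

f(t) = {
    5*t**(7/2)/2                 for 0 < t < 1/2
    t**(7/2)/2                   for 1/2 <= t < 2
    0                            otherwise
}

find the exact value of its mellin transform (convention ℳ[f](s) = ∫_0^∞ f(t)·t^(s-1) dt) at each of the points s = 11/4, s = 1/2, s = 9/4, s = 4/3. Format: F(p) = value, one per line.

F(11/4) = 2**(1/4)*(sqrt(2) + 2048)/400
F(1/2) = 65/32
F(9/4) = 2**(1/4)*(1 + 512*sqrt(2))/184
F(4/3) = 3*2**(1/6)*(1 + 128*2**(2/3))/232

cuts at 1/2: linearity sums the 2 kernel integrals
∫ over [0, 1/2) of 5*t**(7/2)/2·t^(s-1) joins the sum
on [1/2, 2) integrate f = t**(7/2)/2 against the kernel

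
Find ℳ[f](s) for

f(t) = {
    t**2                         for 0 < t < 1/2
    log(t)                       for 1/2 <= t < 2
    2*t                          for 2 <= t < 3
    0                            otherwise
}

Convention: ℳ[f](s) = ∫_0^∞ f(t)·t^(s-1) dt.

(-16*2**(2*s)*s**2*(s + 2) + 4*2**(2*s)*s*(s + 1)*(s + 2)*log(2) - 4*2**(2*s)*(s + 1)*(s + 2) + 24*6**s*s**2*(s + 2) + s**2*(s + 1) + 4*s*(s + 1)*(s + 2)*log(2) + 4*(s + 1)*(s + 2))/(4*2**s*s**2*(s + 1)*(s + 2))
  Re(s) > -2

decompose at 1/2, 2; ℳ[f](s) sums the 3 pieces' integrals
segment [0, 1/2) carries t**2; integrate it
∫ over [1/2, 2) of log(t)·t^(s-1) joins the sum
on [2, 3): add ∫ 2*t·t^(s-1) dt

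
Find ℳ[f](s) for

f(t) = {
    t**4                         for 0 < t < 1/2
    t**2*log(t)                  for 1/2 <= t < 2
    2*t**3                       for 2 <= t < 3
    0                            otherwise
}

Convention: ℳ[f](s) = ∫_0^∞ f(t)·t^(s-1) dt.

strip the shared t-power: t**2 on [0, 1/2); log(t) on [1/2, 2); 2*t on [2, 3)
split f at 1/2, 2: ℳ[f](s) collects 3 kernel integrals
the [0, 1/2) slice contributes ∫ t**4·t^(s-1) dt
on [1/2, 2): add ∫ t**2*log(t)·t^(s-1) dt
∫ 2*t**3·t^(s-1) over [2, 3)

(-256*2**(2*s)*(s + 2)**2*(s + 4) + 64*2**(2*s)*(s + 2)*(s + 3)*(s + 4)*log(2) - 64*2**(2*s)*(s + 3)*(s + 4) + 864*6**s*(s + 2)**2*(s + 4) + (s + 2)**2*(s + 3) + 4*(s + 2)*(s + 3)*(s + 4)*log(2) + 4*(s + 3)*(s + 4))/(16*2**s*(s + 2)**2*(s + 3)*(s + 4))
  Re(s) > -4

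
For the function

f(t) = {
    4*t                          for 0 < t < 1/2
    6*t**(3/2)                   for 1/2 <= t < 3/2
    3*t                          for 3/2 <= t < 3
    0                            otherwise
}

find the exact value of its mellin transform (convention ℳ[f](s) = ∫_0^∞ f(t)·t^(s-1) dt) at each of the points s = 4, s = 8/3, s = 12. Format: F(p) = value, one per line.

F(4) = -3*sqrt(2)/176 + 729*sqrt(6)/176 + 22603/160
F(8/3) = -243*2**(1/3)*3**(2/3)/176 - 9*2**(5/6)/200 + 3*2**(1/3)/44 + 729*2**(5/6)*3**(1/6)/200 + 243*3**(2/3)/11
F(12) = -sqrt(2)/36864 + 177147*sqrt(6)/4096 + 3013638391/8192

split f at 1/2, 3/2: ℳ[f](s) collects 3 kernel integrals
between 0 and 1/2 the integrand is 4*t·t^(s-1)
∫ over [1/2, 3/2) of 6*t**(3/2)·t^(s-1) joins the sum
on [3/2, 3): add ∫ 3*t·t^(s-1) dt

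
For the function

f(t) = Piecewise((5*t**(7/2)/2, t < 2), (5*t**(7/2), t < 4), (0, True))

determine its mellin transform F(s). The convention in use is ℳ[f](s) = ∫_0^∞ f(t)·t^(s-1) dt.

40*(32*2**(2*s) - 2**(s + 1/2))/(2*s + 7)
  Re(s) > -7/2

treat the 2 regions marked off by 2 separately and sum
∫ 5*t**(7/2)/2·t^(s-1) over [0, 2)
over [2, 4), the kernel integral of 5*t**(7/2) enters the sum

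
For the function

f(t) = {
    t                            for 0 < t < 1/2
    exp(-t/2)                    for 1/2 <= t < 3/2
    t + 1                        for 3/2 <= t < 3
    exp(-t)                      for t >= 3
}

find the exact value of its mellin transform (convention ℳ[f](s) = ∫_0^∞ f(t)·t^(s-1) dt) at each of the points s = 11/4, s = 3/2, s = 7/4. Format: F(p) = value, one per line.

F(11/4) = 2**(1/4)*(-2640*sqrt(2)*uppergamma(11/4, 3/4) - 567*3**(3/4) + 11 + 330*2**(3/4)*uppergamma(11/4, 3) + 2640*sqrt(2)*uppergamma(11/4, 1/4) + 3456*6**(3/4))/660
F(3/2) = -19*sqrt(6)/20 - sqrt(6)*exp(-3/4) - sqrt(2)*sqrt(pi)*erfc(sqrt(3)/2) + sqrt(pi)*erfc(sqrt(3))/2 + sqrt(2)/20 + sqrt(3)*exp(-3) + sqrt(2)*exp(-1/4) + sqrt(2)*sqrt(pi)*erfc(1/2) + 28*sqrt(3)/5
F(7/4) = 2**(1/4)*(-308*sqrt(2)*uppergamma(7/4, 3/4) - 129*3**(3/4) + 7 + 77*2**(3/4)*uppergamma(7/4, 3) + 308*sqrt(2)*uppergamma(7/4, 1/4) + 384*6**(3/4))/154

split f at 1/2, 3/2, 3: ℳ[f](s) collects 4 kernel integrals
segment 0 to 1/2 holds t; add its integral
on [1/2, 3/2) integrate f = exp(-t/2) against the kernel
for t in [3/2, 3): the term is ∫ (t + 1)·t^(s-1)
on [3, ∞) integrate f = exp(-t) against the kernel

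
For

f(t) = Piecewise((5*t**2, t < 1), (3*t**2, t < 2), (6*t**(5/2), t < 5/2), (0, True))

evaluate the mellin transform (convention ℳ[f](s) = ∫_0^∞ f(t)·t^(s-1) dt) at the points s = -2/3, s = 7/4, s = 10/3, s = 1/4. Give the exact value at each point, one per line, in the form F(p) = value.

integrate the 3 segments split at 1, 2, then add the results
between 0 and 1 the integrand is 5*t**2·t^(s-1)
segment 1 to 2 holds 3*t**2; add its integral
segment [2, 5/2) carries 6*t**(5/2); integrate it

F(-2/3) = -72*2**(5/6)/11 + 3/2 + 9*2**(1/3)/2 + 45*2**(1/6)*5**(5/6)/11
F(7/4) = -384*2**(1/4)/17 + 8/15 + 32*2**(3/4)/5 + 1875*2**(3/4)*5**(1/4)/68
F(10/3) = -1152*2**(5/6)/35 + 3/8 + 18*2**(1/3) + 5625*2**(1/6)*5**(5/6)/112
F(1/4) = -96*2**(3/4)/11 + 8/9 + 16*2**(1/4)/3 + 75*2**(1/4)*5**(3/4)/11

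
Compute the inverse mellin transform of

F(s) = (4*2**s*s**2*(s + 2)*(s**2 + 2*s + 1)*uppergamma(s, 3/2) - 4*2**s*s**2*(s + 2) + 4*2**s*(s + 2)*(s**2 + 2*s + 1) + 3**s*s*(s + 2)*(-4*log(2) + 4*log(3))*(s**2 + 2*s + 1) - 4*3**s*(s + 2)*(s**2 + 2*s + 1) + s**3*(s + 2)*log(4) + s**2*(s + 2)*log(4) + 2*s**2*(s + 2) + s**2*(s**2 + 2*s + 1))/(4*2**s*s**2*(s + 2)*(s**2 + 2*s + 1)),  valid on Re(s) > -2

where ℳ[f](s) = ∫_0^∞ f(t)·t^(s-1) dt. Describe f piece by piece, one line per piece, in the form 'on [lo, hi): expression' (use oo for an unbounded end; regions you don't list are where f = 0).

on [0, 1/2): t**2
on [1/2, 1): t*log(t)
on [1, 3/2): log(t)
on [3/2, oo): exp(-t)

split f at 1/2, 1, 3/2: ℳ[f](s) collects 4 kernel integrals
on [0, 1/2) integrate f = t**2 against the kernel
[1/2, 1) adds the kernel integral of t*log(t)
over [1, 3/2), the kernel integral of log(t) enters the sum
on [3/2, ∞) integrate f = exp(-t) against the kernel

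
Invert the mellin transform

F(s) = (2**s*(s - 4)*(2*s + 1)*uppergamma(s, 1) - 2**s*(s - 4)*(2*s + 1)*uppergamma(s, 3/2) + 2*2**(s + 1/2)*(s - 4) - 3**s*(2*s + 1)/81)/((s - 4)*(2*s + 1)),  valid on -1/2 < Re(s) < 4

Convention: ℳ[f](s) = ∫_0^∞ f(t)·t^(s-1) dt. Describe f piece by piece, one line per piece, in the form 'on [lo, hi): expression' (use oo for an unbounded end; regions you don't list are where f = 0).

on [0, 2): sqrt(t)
on [2, 3): exp(-t/2)
on [3, oo): t**(-4)

the 3 pieces separated at 2, 3 each add one integral
[0, 2) adds the kernel integral of sqrt(t)
segment [2, 3) carries exp(-t/2); integrate it
for t in [3, ∞): the term is ∫ t**(-4)·t^(s-1)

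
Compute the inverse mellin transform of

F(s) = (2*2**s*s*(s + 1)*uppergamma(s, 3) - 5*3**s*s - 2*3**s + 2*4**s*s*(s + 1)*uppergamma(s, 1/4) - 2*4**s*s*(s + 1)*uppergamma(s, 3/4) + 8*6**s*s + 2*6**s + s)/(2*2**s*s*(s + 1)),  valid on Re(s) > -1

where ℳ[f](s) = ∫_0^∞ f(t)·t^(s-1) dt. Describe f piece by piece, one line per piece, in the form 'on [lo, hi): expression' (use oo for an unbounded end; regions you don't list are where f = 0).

summing 4 kernel integrals split by 1/2, 3/2, 3 yields ℳ[f](s)
∫ over [0, 1/2) of t·t^(s-1) joins the sum
between 1/2 and 3/2 the integrand is exp(-t/2)·t^(s-1)
segment [3/2, 3) carries (t + 1); integrate it
between 3 and ∞ the integrand is exp(-t)·t^(s-1)

on [0, 1/2): t
on [1/2, 3/2): exp(-t/2)
on [3/2, 3): t + 1
on [3, oo): exp(-t)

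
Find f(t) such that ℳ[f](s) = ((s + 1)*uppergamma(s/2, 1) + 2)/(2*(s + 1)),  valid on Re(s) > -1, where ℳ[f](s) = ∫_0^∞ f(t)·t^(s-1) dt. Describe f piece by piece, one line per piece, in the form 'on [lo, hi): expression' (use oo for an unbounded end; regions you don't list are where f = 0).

on [0, 1): t
on [1, oo): exp(-t**2)

reversing the power substitution: sqrt(t) on [0, 1); exp(-t) on [1, ∞)
along the cuts 1, ℳ[f](s) splits into 2 integrals
for t in [0, 1): the term is ∫ t·t^(s-1)
for t in [1, ∞): the term is ∫ exp(-t**2)·t^(s-1)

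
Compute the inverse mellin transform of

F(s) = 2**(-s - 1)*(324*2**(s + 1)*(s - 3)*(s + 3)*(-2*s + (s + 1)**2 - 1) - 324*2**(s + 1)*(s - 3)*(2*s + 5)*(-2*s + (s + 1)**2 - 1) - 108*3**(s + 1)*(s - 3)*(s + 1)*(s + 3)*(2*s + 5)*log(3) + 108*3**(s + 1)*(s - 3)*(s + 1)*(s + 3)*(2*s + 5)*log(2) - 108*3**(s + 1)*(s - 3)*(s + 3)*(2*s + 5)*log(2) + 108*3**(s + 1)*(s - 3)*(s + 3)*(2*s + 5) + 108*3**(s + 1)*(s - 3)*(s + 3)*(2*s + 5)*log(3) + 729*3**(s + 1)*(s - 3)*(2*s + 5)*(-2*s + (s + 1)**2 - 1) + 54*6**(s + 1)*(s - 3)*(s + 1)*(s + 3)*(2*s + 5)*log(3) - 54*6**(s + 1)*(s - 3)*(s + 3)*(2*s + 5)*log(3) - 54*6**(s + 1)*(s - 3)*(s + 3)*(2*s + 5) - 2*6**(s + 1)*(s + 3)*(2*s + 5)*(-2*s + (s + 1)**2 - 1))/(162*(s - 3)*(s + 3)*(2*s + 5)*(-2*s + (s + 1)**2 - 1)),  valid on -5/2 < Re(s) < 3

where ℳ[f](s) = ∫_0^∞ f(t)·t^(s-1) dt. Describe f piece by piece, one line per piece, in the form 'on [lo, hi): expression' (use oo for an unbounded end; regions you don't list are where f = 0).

back out the shared t-power: t**(3/2) on [0, 1); 2*t**2 on [1, 3/2); log(t)/t on [3/2, 3); …
f breaks at 1, 3/2, 3 into 4 integrals to sum
for t in [0, 1): the term is ∫ t**(5/2)·t^(s-1)
over [1, 3/2), the kernel integral of 2*t**3 enters the sum
the [3/2, 3) slice contributes ∫ log(t)·t^(s-1) dt
on [3, ∞) integrate f = t**(-3) against the kernel

on [0, 1): t**(5/2)
on [1, 3/2): 2*t**3
on [3/2, 3): log(t)
on [3, oo): t**(-3)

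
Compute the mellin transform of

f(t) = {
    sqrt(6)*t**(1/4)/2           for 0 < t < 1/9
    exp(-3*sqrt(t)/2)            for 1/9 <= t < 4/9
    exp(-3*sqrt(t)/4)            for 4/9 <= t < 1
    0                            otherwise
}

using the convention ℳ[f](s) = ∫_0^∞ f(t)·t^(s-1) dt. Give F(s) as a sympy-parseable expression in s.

strip the common scale on t: 2**(3/4)*3**(1/4)*t**(1/4)/2 on [0, 1/6); exp(-sqrt(6)*sqrt(t)/2) on [1/6, 2/3); exp(-sqrt(6)*sqrt(t)/4) on [2/3, 3/2)
strip the common scale on t: t**(1/4) on [0, 1/4); exp(-sqrt(t)) on [1/4, 1); exp(-sqrt(t)/2) on [1, 9/4)
reversing the power substitution: sqrt(t) on [0, 1/2); exp(-t) on [1/2, 1); exp(-t/2) on [1, 3/2)
slice at 1/9, 4/9, transform all 3 pieces, and sum them
∫ over [0, 1/9) of sqrt(6)*t**(1/4)/2·t^(s-1) joins the sum
segment [1/9, 4/9) carries exp(-3*sqrt(t)/2); integrate it
∫ exp(-3*sqrt(t)/4)·t^(s-1) over [4/9, 1)

(2*16**s*(4*s + 1)*uppergamma(2*s, 1/2) - 2*16**s*(4*s + 1)*uppergamma(2*s, 3/4) + 2*4**s*(4*s + 1)*uppergamma(2*s, 1/2) - 2*4**s*(4*s + 1)*uppergamma(2*s, 1) + 2*sqrt(2))/(9**s*(4*s + 1))
  Re(s) > -1/4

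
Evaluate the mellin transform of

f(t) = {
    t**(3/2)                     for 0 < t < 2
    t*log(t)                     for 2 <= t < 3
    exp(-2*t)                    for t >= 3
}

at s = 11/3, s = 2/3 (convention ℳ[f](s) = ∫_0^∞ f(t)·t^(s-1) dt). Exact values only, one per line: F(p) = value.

F(11/3) = -729*3**(2/3)/196 - 24*2**(2/3)*log(2)/7 + 2**(1/3)*uppergamma(11/3, 6)/16 + 36*2**(2/3)/49 + 192*2**(1/6)/31 + 243*3**(2/3)*log(3)/14
F(2/3) = -27*3**(2/3)/25 - 6*2**(2/3)*log(2)/5 + 2**(1/3)*uppergamma(2/3, 6)/2 + 18*2**(2/3)/25 + 24*2**(1/6)/13 + 9*3**(2/3)*log(3)/5

slice at 2, 3, transform all 3 pieces, and sum them
∫ t**(3/2)·t^(s-1) over [0, 2)
the [2, 3) slice contributes ∫ t*log(t)·t^(s-1) dt
over [3, ∞), the kernel integral of exp(-2*t) enters the sum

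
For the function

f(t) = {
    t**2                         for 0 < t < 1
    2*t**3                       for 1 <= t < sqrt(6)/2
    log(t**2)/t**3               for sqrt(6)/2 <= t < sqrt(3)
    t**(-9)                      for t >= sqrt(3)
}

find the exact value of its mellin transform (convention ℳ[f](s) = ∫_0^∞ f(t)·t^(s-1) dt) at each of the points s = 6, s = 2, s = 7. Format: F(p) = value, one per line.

reversing the shared t-power: t**3 on [0, 1); 2*t**4 on [1, sqrt(6)/2); log(t**2)/t**2 on [sqrt(6)/2, sqrt(3)); …
strip the power substitution: t**(3/2) on [0, 1); 2*t**2 on [1, 3/2); log(t)/t on [3/2, 3); …
linearity at 1, sqrt(6)/2, sqrt(3) turns ℳ[f](s) into 4 summed integrals
the [0, 1) slice contributes ∫ t**2·t^(s-1) dt
on [1, sqrt(6)/2) integrate f = 2*t**3 against the kernel
on [sqrt(6)/2, sqrt(3)): add ∫ log(t**2)/t**3·t^(s-1) dt
on [sqrt(3), ∞) integrate f = t**(-9) against the kernel

F(6) = -17*sqrt(3)/27 - 7/72 + log(2**(sqrt(6)/4)*3**(-sqrt(6)/4 + sqrt(3))) + 35*sqrt(6)/48
F(2) = -377*sqrt(3)/567 - sqrt(3)*log(3)/3 - sqrt(6)*log(2)/3 - 3/20 + sqrt(6)*log(3)/3 + 67*sqrt(6)/60
F(7) = 271/360 + log(3*90699264**(1/16))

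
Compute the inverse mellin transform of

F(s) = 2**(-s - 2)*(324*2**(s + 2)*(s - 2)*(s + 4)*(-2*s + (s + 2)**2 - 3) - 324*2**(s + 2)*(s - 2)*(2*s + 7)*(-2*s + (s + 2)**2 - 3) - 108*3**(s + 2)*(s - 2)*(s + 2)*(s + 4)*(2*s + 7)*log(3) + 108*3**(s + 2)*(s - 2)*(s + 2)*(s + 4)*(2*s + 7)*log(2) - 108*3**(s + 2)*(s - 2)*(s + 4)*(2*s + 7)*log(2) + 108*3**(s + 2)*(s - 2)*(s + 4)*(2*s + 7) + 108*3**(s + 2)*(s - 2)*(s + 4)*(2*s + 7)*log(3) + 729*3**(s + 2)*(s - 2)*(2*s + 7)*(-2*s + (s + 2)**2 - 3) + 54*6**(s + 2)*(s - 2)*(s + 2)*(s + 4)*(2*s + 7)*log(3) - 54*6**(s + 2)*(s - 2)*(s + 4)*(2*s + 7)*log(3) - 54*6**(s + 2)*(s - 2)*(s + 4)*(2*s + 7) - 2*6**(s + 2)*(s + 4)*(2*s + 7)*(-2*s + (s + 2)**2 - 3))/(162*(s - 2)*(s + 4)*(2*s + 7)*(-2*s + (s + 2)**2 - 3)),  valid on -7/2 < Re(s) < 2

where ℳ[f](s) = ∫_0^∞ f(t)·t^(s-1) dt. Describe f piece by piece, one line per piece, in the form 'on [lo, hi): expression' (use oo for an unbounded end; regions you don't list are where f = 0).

strip the shared t-power: t**(3/2) on [0, 1); 2*t**2 on [1, 3/2); log(t)/t on [3/2, 3); …
integrate the 4 segments split at 1, 3/2, 3, then add the results
segment 0 to 1 holds t**(7/2); add its integral
on [1, 3/2) integrate f = 2*t**4 against the kernel
∫ over [3/2, 3) of t*log(t)·t^(s-1) joins the sum
piece [3, ∞): integrate t**(-2) against the kernel

on [0, 1): t**(7/2)
on [1, 3/2): 2*t**4
on [3/2, 3): t*log(t)
on [3, oo): t**(-2)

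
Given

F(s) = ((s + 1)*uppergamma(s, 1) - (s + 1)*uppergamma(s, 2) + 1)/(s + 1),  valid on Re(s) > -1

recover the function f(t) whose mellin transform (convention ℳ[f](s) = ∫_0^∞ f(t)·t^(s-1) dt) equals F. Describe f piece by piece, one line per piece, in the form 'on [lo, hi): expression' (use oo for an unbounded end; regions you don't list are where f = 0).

linearity at 1 turns ℳ[f](s) into 2 summed integrals
[0, 1) adds the kernel integral of t
on [1, 2) integrate f = exp(-t) against the kernel

on [0, 1): t
on [1, 2): exp(-t)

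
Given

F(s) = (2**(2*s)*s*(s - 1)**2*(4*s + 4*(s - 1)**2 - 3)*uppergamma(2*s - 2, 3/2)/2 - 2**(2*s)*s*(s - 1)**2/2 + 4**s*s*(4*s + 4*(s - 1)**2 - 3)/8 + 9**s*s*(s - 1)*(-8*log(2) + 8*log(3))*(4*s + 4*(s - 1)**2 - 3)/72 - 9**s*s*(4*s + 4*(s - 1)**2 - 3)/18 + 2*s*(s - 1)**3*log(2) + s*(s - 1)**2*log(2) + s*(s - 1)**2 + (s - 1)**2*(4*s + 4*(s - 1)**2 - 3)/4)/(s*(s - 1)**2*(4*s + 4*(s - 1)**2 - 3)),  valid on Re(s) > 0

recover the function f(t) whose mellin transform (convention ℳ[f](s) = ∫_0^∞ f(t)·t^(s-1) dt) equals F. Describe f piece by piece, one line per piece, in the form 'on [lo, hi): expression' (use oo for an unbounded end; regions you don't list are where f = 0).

reversing the shared t-power: t/4 on [0, 1); sqrt(t)*log(sqrt(t)/2)/2 on [1, 4); log(sqrt(t)/2) on [4, 9); …
undo the power substitution: t**2/4 on [0, 1); t*log(t/2)/2 on [1, 2); log(t/2) on [2, 3); …
the common scale on t comes off first: t**2 on [0, 1/2); t*log(t) on [1/2, 1); log(t) on [1, 3/2); …
along the cuts 1, 4, 9, ℳ[f](s) splits into 4 integrals
segment [0, 1) carries 1/4; integrate it
∫ over [1, 4) of log(sqrt(t)/2)/(2*sqrt(t))·t^(s-1) joins the sum
∫ log(sqrt(t)/2)/t·t^(s-1) over [4, 9)
the [9, ∞) slice contributes ∫ exp(-sqrt(t)/2)/t·t^(s-1) dt

on [0, 1): 1/4
on [1, 4): log(sqrt(t)/2)/(2*sqrt(t))
on [4, 9): log(sqrt(t)/2)/t
on [9, oo): exp(-sqrt(t)/2)/t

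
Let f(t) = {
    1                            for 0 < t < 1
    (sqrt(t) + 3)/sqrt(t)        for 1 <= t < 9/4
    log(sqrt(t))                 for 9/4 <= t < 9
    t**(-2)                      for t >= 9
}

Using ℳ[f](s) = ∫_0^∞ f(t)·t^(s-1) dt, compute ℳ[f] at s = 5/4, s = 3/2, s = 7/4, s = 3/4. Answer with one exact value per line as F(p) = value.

F(5/4) = -1844*sqrt(3)/675 - 4 + 213*sqrt(6)/50 + log(2**(9*sqrt(6)/10)*3**(-9*sqrt(6)/10 + 36*sqrt(3)/5))
F(3/2) = 17/12 + log(57395628*54**(1/4))
F(7/4) = -452*sqrt(3)/147 - 27*sqrt(6)*log(3)/28 - 12/5 + 27*sqrt(6)*log(2)/28 + 3861*sqrt(6)/980 + 108*sqrt(3)*log(3)/7
F(3/4) = -12 - 356*sqrt(3)/135 + log(2**(sqrt(6))*3**(-sqrt(6) + 4*sqrt(3))) + 23*sqrt(6)/3

invert the power substitution to get 1 on [0, 1); (t + 3)/t on [1, 3/2); log(t) on [3/2, 3); …
invert the shared t-power to get t on [0, 1); t + 3 on [1, 3/2); t*log(t) on [3/2, 3); …
along the cuts 1, 9/4, 9, ℳ[f](s) splits into 4 integrals
over [0, 1), the kernel integral of 1 enters the sum
over [1, 9/4), the kernel integral of (sqrt(t) + 3)/sqrt(t) enters the sum
[9/4, 9) adds the kernel integral of log(sqrt(t))
for t in [9, ∞): the term is ∫ t**(-2)·t^(s-1)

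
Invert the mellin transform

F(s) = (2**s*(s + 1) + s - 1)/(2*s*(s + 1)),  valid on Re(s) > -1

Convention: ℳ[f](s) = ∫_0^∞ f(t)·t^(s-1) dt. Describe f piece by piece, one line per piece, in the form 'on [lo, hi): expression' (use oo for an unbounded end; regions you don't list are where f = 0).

on [0, 1): t
on [1, 2): 1/2

along the cuts 1, ℳ[f](s) splits into 2 integrals
segment [0, 1) carries t; integrate it
on [1, 2): add ∫ 1/2·t^(s-1) dt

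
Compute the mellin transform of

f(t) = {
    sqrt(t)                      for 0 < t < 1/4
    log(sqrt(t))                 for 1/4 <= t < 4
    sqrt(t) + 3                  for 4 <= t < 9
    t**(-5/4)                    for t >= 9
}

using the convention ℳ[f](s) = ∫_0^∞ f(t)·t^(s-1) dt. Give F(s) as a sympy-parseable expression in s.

(-1080*2**(4*s)*s**2*(4*s - 5) + 108*2**(4*s)*s*(2*s + 1)*(4*s - 5)*log(2) - 324*2**(4*s)*s*(4*s - 5) - 54*2**(4*s)*(2*s + 1)*(4*s - 5) - 16*sqrt(3)*6**(2*s)*s**2*(2*s + 1) + 1296*6**(2*s)*s**2*(4*s - 5) + 324*6**(2*s)*s*(4*s - 5) + 108*s**2*(4*s - 5) + 108*s*(2*s + 1)*(4*s - 5)*log(2) + (4*s - 5)*(108*s + 54))/(108*2**(2*s)*s**2*(2*s + 1)*(4*s - 5))
  -1/2 < Re(s) < 5/4

invert the power substitution to get t on [0, 1/2); log(t) on [1/2, 2); t + 3 on [2, 3); …
linearity at 1/4, 4, 9 turns ℳ[f](s) into 4 summed integrals
segment [0, 1/4) carries sqrt(t); integrate it
for t in [1/4, 4): the term is ∫ log(sqrt(t))·t^(s-1)
[4, 9) adds the kernel integral of (sqrt(t) + 3)
∫ over [9, ∞) of t**(-5/4)·t^(s-1) joins the sum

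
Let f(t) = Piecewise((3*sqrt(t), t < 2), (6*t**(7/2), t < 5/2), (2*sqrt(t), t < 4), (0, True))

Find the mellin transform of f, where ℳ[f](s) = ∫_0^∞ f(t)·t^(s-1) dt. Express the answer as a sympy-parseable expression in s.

(64*2**(2*s)*s + 224*2**(2*s) - 720*2**(s + 1/2)*s - 216*2**(s + 1/2) + 734*sqrt(10)*5**s*s/2**s + 319*sqrt(10)*5**s/2**s)/(4*(4*s**2 + 16*s + 7))
  Re(s) > -1/2

decompose at 2, 5/2; ℳ[f](s) sums the 3 pieces' integrals
for t in [0, 2): the term is ∫ 3*sqrt(t)·t^(s-1)
∫ over [2, 5/2) of 6*t**(7/2)·t^(s-1) joins the sum
between 5/2 and 4 the integrand is 2*sqrt(t)·t^(s-1)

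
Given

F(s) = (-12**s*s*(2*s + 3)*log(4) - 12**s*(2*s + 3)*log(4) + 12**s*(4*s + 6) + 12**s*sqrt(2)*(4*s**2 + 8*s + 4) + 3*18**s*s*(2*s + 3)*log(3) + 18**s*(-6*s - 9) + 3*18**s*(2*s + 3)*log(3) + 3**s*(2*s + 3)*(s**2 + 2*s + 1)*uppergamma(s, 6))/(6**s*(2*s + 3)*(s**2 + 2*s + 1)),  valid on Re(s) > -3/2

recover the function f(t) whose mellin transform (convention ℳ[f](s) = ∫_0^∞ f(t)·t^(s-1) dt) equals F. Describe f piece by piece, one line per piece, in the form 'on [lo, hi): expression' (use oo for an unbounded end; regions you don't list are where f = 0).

the 3 pieces separated at 2, 3 each add one integral
on [0, 2) integrate f = t**(3/2) against the kernel
on [2, 3) integrate f = t*log(t) against the kernel
∫ over [3, ∞) of exp(-2*t)·t^(s-1) joins the sum

on [0, 2): t**(3/2)
on [2, 3): t*log(t)
on [3, oo): exp(-2*t)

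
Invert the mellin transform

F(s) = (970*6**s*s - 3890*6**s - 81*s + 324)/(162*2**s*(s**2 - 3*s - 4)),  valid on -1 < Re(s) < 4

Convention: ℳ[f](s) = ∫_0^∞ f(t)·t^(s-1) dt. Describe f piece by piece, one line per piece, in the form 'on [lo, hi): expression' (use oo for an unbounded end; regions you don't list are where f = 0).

on [0, 1/2): t
on [1/2, 3): 2*t
on [3, oo): t**(-4)

summing 3 kernel integrals split by 1/2, 3 yields ℳ[f](s)
∫ t·t^(s-1) over [0, 1/2)
on [1/2, 3): add ∫ 2*t·t^(s-1) dt
∫ t**(-4)·t^(s-1) over [3, ∞)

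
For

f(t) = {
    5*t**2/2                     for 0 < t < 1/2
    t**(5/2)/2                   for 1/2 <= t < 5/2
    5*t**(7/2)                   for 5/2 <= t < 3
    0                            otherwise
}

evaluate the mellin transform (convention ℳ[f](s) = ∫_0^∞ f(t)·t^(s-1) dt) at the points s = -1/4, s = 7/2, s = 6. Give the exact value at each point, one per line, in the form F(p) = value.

breakpoints 1/2, 5/2: one integral from each of the 3 segments
segment 0 to 1/2 holds 5*t**2/2; add its integral
on [1/2, 5/2): add ∫ t**(5/2)/2·t^(s-1) dt
∫ 5*t**(7/2)·t^(s-1) over [5/2, 3)

F(-1/4) = -1325*2**(3/4)*5**(1/4)/117 - 2**(3/4)/36 + 5*2**(1/4)/14 + 540*3**(1/4)/13
F(7/2) = 5*sqrt(2)/704 + 1027283/896
F(6) = -79296875*sqrt(10)/82688 - sqrt(2)/8704 + 5/4096 + 196830*sqrt(3)/19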